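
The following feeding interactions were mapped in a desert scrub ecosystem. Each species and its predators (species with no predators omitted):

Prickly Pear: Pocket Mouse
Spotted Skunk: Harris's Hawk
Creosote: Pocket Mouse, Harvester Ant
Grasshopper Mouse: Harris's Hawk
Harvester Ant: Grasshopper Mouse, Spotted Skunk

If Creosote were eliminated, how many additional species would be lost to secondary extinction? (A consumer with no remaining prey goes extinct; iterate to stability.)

Remove Creosote.
Round 1: Harvester Ant (all prey gone) → extinct.
Round 2: Grasshopper Mouse (all prey gone), Spotted Skunk (all prey gone) → extinct.
Round 3: Harris's Hawk (all prey gone) → extinct.
No further losses. Total secondary extinctions: 4.

4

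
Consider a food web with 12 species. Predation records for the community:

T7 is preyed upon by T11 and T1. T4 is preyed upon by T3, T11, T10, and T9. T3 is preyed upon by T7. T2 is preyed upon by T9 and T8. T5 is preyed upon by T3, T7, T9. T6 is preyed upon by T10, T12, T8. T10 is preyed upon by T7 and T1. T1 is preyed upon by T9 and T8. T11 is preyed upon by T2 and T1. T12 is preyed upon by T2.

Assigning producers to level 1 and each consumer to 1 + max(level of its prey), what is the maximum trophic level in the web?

Producers (level 1): T6, T5, T4.
T5 → T3 → T7 → T11 → T2 → T8 gives T8 level 6.
No species has a prey at level 6, so no species reaches level 7.

6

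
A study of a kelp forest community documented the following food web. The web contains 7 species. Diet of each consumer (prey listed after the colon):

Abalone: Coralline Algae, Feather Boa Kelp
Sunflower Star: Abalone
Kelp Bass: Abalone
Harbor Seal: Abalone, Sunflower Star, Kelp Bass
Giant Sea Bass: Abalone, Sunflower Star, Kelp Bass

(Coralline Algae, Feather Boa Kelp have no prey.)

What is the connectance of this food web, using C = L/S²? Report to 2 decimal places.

C = 0.20

The web has S = 7 species and L = 10 feeding links.
C = L / S² = 10 / 49 = 0.2041 ≈ 0.20.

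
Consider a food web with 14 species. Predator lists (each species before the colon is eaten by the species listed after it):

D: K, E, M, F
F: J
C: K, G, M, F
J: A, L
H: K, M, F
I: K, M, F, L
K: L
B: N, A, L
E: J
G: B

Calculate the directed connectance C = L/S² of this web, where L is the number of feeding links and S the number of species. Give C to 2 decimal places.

The web has S = 14 species and L = 24 feeding links.
C = L / S² = 24 / 196 = 0.1224 ≈ 0.12.

C = 0.12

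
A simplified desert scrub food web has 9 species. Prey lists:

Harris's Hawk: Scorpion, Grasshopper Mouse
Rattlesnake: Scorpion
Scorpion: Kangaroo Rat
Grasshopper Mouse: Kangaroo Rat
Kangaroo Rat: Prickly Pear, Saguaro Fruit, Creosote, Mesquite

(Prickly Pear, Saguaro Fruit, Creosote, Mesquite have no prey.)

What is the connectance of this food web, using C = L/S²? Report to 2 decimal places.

C = 0.11

The web has S = 9 species and L = 9 feeding links.
C = L / S² = 9 / 81 = 0.1111 ≈ 0.11.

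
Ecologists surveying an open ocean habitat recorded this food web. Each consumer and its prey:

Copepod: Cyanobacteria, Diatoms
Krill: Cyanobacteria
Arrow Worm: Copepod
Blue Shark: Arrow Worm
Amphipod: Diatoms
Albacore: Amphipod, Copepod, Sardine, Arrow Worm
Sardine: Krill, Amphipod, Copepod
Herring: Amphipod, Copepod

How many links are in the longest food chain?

3 links

One longest chain: Cyanobacteria → Copepod → Arrow Worm → Blue Shark.
It has 4 species and 3 links.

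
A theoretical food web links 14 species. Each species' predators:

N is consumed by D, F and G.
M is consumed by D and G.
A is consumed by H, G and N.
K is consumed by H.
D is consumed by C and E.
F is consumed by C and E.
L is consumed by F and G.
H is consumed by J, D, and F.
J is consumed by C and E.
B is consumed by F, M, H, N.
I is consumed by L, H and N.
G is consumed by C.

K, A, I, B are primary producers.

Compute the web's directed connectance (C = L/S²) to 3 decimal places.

C = 0.143

The web has S = 14 species and L = 28 feeding links.
C = L / S² = 28 / 196 = 0.1429 ≈ 0.143.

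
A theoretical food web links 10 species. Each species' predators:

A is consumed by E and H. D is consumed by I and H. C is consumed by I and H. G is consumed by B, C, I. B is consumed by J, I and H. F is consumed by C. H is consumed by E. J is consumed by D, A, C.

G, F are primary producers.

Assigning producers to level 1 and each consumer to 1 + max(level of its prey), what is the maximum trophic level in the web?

Producers (level 1): G, F.
G → B → J → C → H → E gives E level 6.
No species has a prey at level 6, so no species reaches level 7.

6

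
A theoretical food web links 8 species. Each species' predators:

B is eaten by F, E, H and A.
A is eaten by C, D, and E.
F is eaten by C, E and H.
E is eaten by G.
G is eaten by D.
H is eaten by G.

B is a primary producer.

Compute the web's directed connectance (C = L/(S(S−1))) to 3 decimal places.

C = 0.232

The web has S = 8 species and L = 13 feeding links.
C = L / (S(S−1)) = 13 / 56 = 0.2321 ≈ 0.232.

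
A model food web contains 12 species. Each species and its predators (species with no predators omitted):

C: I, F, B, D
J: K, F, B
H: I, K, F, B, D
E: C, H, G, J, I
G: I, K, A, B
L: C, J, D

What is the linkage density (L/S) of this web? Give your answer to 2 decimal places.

There are L = 24 links among S = 12 species.
L/S = 24/12 = 2.0000 ≈ 2.00.

L/S = 2.00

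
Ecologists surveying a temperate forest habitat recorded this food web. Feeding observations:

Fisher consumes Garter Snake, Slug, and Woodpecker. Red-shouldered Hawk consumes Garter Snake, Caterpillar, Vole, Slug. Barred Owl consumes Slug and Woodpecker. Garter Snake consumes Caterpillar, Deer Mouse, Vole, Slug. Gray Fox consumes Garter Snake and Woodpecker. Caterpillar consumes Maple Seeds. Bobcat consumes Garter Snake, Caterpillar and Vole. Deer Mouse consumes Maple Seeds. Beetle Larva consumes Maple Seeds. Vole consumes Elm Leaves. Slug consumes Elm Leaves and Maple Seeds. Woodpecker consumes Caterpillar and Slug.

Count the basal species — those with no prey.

2

Basal species (no prey listed): Elm Leaves, Maple Seeds.
Count: 2.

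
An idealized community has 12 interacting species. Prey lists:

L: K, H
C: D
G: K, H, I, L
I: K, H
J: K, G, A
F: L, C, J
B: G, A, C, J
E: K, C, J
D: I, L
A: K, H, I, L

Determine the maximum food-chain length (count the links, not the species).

4 links

One longest chain: K → I → G → J → B.
It has 5 species and 4 links.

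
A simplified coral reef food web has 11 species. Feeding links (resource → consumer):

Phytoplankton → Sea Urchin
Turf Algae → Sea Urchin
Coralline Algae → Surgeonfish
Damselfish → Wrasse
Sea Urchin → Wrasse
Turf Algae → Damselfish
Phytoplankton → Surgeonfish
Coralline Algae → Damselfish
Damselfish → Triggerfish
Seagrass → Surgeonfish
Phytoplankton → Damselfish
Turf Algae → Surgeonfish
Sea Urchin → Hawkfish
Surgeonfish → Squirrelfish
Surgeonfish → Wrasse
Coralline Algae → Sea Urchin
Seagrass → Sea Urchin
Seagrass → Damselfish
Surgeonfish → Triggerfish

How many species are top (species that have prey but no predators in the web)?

4

Top species (has prey, but nothing eats it): Squirrelfish, Triggerfish, Hawkfish, Wrasse.
Count: 4.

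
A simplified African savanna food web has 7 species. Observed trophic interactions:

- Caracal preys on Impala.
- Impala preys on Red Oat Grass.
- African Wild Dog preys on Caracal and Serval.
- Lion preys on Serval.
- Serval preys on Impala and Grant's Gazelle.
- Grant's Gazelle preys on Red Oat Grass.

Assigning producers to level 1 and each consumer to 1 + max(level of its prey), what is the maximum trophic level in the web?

4

Producers (level 1): Red Oat Grass.
Red Oat Grass → Impala → Caracal → African Wild Dog gives African Wild Dog level 4.
No species has a prey at level 4, so no species reaches level 5.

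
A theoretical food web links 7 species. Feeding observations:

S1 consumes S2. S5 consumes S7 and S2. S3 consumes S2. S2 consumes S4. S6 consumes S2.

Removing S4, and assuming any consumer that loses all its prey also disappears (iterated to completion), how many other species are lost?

Remove S4.
Round 1: S2 (all prey gone) → extinct.
Round 2: S6 (all prey gone), S3 (all prey gone), S1 (all prey gone) → extinct.
No further losses. Total secondary extinctions: 4.

4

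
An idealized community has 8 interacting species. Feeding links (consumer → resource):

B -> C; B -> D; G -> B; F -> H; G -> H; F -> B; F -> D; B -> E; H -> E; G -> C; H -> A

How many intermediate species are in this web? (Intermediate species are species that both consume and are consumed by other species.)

2

Intermediate species (has both prey and predators): B, H.
Count: 2.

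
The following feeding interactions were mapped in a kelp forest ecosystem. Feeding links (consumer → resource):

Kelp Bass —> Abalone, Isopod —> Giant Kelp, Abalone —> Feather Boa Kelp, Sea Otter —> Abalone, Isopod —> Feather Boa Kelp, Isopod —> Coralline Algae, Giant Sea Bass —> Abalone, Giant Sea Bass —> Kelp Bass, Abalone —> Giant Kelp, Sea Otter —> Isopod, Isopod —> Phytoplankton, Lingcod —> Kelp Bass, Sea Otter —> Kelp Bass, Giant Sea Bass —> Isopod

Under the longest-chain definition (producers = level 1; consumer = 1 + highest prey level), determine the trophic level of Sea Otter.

Trophic level 4

Giant Kelp is a producer → level 1.
Abalone eats Giant Kelp (level 1); other prey at levels: Feather Boa Kelp 1 → level 2.
Kelp Bass eats Abalone → level 3.
Sea Otter eats Kelp Bass (level 3); other prey at levels: Isopod 2, Abalone 2 → level 4.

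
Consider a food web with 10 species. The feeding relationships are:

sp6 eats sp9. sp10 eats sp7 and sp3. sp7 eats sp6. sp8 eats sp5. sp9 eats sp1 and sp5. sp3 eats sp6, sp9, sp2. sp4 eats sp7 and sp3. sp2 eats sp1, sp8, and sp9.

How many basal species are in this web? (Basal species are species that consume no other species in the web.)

Basal species (no prey listed): sp5, sp1.
Count: 2.

2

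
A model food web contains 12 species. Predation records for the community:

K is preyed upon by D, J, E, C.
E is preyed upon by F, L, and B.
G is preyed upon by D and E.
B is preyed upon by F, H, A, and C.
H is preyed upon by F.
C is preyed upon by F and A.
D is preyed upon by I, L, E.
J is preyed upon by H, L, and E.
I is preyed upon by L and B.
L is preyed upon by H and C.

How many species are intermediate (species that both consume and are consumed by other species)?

8

Intermediate species (has both prey and predators): D, J, I, E, B, L, C, H.
Count: 8.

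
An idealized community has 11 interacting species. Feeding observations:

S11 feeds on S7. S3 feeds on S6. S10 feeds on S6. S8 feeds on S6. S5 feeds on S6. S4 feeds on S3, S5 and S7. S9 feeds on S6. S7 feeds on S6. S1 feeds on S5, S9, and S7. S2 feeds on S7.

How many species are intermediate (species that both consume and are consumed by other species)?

Intermediate species (has both prey and predators): S3, S5, S7, S9.
Count: 4.

4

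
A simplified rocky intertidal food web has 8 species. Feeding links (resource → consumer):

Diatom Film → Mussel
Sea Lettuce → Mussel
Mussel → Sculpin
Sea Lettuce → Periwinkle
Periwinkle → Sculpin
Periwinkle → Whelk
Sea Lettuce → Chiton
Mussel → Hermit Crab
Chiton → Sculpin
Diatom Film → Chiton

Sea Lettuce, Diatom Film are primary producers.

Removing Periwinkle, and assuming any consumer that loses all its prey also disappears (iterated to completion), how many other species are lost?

1

Remove Periwinkle.
Round 1: Whelk (all prey gone) → extinct.
No further losses. Total secondary extinctions: 1.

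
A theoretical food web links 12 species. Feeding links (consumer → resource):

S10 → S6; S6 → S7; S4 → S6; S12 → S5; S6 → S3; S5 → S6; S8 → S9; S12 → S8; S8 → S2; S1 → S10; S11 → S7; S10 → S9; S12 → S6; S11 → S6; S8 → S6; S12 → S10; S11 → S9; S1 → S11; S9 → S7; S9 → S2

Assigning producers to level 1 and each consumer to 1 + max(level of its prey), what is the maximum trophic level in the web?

Producers (level 1): S2, S3, S7.
S2 → S9 → S10 → S1 gives S1 level 4.
No species has a prey at level 4, so no species reaches level 5.

4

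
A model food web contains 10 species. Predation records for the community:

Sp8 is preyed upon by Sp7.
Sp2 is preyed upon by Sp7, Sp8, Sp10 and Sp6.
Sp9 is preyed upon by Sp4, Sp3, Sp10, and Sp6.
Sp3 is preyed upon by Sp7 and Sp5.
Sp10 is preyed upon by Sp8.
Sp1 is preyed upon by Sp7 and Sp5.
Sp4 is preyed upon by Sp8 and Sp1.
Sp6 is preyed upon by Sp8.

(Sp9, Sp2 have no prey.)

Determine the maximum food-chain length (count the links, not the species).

3 links

One longest chain: Sp9 → Sp4 → Sp1 → Sp5.
It has 4 species and 3 links.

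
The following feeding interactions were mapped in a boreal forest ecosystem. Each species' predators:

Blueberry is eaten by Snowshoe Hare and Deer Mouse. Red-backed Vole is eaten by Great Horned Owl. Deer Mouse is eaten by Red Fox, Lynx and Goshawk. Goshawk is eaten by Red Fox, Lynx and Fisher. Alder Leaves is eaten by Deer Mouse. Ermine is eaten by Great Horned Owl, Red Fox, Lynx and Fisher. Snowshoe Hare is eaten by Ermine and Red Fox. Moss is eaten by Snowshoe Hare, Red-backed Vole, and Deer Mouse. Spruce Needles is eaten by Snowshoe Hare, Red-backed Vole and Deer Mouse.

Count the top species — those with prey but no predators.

4

Top species (has prey, but nothing eats it): Great Horned Owl, Fisher, Red Fox, Lynx.
Count: 4.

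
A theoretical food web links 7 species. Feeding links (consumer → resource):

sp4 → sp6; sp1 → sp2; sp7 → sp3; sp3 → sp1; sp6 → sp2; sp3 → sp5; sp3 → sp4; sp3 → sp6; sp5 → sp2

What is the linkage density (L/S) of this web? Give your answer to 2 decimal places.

There are L = 9 links among S = 7 species.
L/S = 9/7 = 1.2857 ≈ 1.29.

L/S = 1.29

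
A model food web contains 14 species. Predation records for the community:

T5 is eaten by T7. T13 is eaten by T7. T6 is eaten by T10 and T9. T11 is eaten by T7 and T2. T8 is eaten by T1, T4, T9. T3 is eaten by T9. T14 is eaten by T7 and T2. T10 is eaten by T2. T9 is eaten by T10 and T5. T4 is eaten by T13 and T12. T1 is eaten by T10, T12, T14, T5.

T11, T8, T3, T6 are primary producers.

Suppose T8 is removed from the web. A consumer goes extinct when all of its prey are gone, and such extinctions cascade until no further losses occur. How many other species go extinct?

Remove T8.
Round 1: T4 (all prey gone), T1 (all prey gone) → extinct.
Round 2: T12 (all prey gone), T14 (all prey gone), T13 (all prey gone) → extinct.
No further losses. Total secondary extinctions: 5.

5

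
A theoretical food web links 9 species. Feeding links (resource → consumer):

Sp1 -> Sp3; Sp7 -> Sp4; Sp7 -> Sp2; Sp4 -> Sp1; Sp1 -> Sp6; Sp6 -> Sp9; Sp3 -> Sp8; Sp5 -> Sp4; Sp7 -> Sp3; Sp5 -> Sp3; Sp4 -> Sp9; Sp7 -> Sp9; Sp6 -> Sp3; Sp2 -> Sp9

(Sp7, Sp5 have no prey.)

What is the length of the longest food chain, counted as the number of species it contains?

6 species

One longest chain: Sp7 → Sp4 → Sp1 → Sp6 → Sp3 → Sp8.
It has 6 species and 5 links.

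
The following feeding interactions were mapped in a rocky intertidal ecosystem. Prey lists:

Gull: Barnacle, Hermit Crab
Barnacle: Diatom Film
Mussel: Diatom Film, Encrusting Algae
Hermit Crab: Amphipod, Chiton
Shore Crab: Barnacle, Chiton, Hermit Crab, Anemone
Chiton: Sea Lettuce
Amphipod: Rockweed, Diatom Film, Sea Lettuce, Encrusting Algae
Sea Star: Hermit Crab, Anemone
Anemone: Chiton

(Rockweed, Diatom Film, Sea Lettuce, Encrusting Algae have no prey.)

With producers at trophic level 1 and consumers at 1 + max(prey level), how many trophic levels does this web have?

Producers (level 1): Rockweed, Diatom Film, Sea Lettuce, Encrusting Algae.
Rockweed → Amphipod → Hermit Crab → Sea Star gives Sea Star level 4.
No species has a prey at level 4, so no species reaches level 5.

4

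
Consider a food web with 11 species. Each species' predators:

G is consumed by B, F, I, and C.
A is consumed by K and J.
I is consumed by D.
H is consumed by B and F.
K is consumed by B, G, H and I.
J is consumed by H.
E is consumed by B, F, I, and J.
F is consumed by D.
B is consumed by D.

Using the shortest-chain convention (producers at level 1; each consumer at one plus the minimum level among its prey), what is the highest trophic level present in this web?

4

Producers (level 1): A, E.
Following each consumer down to its lowest-level prey: A → K → G → C (levels 1 through 4).
All prey of C (G 3) are at level 3 or above, so C is at level 1 + 3 = 4.
Every consumer has at least one prey at level 3 or below, so none exceeds level 4.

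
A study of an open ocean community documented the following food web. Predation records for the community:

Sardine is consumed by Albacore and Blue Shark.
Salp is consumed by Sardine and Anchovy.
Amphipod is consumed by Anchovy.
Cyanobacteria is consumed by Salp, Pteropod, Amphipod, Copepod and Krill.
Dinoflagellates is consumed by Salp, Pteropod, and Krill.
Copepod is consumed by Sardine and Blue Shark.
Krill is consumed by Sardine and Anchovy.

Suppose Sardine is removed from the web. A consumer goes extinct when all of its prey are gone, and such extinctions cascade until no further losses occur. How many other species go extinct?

Remove Sardine.
Round 1: Albacore (all prey gone) → extinct.
No further losses. Total secondary extinctions: 1.

1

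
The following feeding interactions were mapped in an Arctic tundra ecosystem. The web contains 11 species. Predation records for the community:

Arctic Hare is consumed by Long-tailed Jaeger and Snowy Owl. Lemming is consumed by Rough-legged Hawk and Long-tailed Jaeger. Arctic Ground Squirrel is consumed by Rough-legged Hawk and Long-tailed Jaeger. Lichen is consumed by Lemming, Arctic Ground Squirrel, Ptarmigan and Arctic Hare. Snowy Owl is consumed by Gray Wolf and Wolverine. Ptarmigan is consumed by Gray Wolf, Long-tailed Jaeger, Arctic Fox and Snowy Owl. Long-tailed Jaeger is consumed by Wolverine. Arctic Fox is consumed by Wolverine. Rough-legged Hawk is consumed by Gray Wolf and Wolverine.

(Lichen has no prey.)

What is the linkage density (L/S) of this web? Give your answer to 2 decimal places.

L/S = 1.82

There are L = 20 links among S = 11 species.
L/S = 20/11 = 1.8182 ≈ 1.82.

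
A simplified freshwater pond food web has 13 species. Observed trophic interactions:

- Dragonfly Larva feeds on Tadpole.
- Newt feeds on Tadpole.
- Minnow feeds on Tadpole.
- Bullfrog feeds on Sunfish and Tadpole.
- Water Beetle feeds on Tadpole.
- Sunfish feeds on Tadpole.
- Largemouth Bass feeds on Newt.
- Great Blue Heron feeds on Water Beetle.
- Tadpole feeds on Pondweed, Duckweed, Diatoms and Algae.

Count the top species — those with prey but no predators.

5

Top species (has prey, but nothing eats it): Dragonfly Larva, Minnow, Largemouth Bass, Bullfrog, Great Blue Heron.
Count: 5.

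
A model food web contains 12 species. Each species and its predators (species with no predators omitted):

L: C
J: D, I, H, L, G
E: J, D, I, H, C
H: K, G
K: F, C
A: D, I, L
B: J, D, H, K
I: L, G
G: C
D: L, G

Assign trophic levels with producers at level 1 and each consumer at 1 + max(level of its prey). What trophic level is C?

Trophic level 5

E is a producer → level 1.
J eats E (level 1); other prey at levels: B 1 → level 2.
D eats J (level 2); other prey at levels: E 1, A 1, B 1 → level 3.
L eats D (level 3); other prey at levels: A 1, J 2, I 3 → level 4.
C eats L (level 4); other prey at levels: E 1, K 4, G 4 → level 5.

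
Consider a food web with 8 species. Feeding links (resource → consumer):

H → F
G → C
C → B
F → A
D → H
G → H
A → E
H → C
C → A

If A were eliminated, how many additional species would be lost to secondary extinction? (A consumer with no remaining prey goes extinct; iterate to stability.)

1

Remove A.
Round 1: E (all prey gone) → extinct.
No further losses. Total secondary extinctions: 1.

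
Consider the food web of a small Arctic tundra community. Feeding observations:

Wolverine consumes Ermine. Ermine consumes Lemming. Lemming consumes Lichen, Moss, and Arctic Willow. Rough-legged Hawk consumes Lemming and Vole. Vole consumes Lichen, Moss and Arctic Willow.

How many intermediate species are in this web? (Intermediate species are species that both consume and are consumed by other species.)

3

Intermediate species (has both prey and predators): Lemming, Vole, Ermine.
Count: 3.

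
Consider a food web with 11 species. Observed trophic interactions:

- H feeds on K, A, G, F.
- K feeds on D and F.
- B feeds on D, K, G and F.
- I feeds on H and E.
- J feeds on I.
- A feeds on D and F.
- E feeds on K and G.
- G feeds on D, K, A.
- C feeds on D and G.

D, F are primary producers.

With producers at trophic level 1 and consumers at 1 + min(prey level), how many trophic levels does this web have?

Producers (level 1): D, F.
Following each consumer down to its lowest-level prey: F → H → I → J (levels 1 through 4).
All prey of J (I 3) are at level 3 or above, so J is at level 1 + 3 = 4.
Every consumer has at least one prey at level 3 or below, so none exceeds level 4.

4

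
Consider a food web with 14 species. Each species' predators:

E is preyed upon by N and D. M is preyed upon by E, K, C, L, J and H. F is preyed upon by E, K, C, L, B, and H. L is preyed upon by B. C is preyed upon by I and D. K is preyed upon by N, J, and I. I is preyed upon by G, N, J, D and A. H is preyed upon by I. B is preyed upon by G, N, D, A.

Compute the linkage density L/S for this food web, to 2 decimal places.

L/S = 2.14

There are L = 30 links among S = 14 species.
L/S = 30/14 = 2.1429 ≈ 2.14.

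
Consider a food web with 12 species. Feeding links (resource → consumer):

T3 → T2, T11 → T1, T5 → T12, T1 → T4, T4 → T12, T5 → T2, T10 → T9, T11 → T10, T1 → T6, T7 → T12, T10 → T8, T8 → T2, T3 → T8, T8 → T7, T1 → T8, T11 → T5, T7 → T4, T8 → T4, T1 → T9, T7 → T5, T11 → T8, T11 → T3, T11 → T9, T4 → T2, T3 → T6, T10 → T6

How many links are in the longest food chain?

5 links

One longest chain: T11 → T3 → T8 → T7 → T5 → T12.
It has 6 species and 5 links.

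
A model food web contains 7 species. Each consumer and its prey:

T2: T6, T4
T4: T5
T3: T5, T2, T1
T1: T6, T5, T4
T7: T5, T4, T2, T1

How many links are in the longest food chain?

3 links

One longest chain: T5 → T4 → T2 → T3.
It has 4 species and 3 links.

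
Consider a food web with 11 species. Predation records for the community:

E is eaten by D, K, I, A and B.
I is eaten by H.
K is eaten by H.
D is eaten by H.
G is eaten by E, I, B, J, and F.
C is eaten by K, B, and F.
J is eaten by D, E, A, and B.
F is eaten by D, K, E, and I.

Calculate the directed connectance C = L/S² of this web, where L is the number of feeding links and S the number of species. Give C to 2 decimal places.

C = 0.20

The web has S = 11 species and L = 24 feeding links.
C = L / S² = 24 / 121 = 0.1983 ≈ 0.20.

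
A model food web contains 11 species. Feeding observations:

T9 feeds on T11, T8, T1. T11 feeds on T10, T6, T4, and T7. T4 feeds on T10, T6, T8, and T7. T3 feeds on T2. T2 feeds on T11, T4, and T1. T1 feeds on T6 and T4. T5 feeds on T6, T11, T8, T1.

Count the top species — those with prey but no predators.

3

Top species (has prey, but nothing eats it): T9, T5, T3.
Count: 3.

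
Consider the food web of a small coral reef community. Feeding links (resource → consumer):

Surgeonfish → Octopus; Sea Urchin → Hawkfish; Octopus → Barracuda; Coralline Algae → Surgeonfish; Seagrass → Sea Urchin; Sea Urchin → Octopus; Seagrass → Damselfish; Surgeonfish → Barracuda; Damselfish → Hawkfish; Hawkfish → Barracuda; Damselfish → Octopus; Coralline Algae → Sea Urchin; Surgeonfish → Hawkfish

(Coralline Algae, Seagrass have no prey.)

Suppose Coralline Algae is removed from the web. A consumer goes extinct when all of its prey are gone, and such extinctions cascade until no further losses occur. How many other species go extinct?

Remove Coralline Algae.
Round 1: Surgeonfish (all prey gone) → extinct.
No further losses. Total secondary extinctions: 1.

1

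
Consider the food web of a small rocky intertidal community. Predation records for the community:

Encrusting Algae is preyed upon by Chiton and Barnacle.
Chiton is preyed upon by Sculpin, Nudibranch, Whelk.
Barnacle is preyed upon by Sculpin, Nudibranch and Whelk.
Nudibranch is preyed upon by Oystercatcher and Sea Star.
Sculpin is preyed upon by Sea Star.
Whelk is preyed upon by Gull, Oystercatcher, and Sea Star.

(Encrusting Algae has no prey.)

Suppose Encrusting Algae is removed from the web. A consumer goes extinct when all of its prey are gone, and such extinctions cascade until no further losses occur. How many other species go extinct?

Remove Encrusting Algae.
Round 1: Chiton (all prey gone), Barnacle (all prey gone) → extinct.
Round 2: Whelk (all prey gone), Nudibranch (all prey gone), Sculpin (all prey gone) → extinct.
Round 3: Gull (all prey gone), Oystercatcher (all prey gone), Sea Star (all prey gone) → extinct.
No further losses. Total secondary extinctions: 8.

8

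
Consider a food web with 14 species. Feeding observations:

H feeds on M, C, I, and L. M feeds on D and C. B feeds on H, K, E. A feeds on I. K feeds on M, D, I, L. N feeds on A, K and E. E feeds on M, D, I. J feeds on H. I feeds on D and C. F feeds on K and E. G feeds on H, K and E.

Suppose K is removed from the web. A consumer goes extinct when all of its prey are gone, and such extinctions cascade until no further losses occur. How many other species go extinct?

0

Remove K.
Every predator of it retains at least one other prey: N still has E, A; G still has E, H; B still has E, H; F still has E.
No consumer loses all prey, so no secondary extinctions occur.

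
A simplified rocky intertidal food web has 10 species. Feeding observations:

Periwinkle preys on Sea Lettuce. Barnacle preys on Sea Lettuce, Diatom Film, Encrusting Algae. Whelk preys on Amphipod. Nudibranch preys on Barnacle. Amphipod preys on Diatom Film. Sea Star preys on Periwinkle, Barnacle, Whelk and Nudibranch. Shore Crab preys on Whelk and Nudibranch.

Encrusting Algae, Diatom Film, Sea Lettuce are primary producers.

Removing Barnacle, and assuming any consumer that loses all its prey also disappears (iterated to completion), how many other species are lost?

Remove Barnacle.
Round 1: Nudibranch (all prey gone) → extinct.
No further losses. Total secondary extinctions: 1.

1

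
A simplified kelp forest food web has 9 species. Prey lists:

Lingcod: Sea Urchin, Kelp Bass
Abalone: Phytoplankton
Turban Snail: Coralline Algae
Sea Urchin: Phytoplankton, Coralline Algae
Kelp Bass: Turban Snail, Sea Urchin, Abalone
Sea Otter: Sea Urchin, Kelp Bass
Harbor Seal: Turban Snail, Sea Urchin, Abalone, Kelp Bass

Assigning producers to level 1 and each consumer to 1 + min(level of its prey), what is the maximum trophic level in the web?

Producers (level 1): Phytoplankton, Coralline Algae.
Following each consumer down to its lowest-level prey: Phytoplankton → Sea Urchin → Lingcod (levels 1 through 3).
All prey of Lingcod (Sea Urchin 2, Kelp Bass 3) are at level 2 or above, so Lingcod is at level 1 + 2 = 3.
Every consumer has at least one prey at level 2 or below, so none exceeds level 3.

3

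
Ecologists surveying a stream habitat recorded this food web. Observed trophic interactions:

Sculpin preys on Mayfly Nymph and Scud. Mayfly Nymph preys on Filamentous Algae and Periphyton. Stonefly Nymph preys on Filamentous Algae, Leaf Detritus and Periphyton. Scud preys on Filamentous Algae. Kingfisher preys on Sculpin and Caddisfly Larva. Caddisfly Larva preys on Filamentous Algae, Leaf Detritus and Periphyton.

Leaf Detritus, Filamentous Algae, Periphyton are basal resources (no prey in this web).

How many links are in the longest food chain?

One longest chain: Filamentous Algae → Mayfly Nymph → Sculpin → Kingfisher.
It has 4 species and 3 links.

3 links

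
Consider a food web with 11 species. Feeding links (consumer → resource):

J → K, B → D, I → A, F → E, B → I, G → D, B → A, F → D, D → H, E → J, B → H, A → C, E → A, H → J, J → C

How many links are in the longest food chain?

One longest chain: C → J → H → D → F.
It has 5 species and 4 links.

4 links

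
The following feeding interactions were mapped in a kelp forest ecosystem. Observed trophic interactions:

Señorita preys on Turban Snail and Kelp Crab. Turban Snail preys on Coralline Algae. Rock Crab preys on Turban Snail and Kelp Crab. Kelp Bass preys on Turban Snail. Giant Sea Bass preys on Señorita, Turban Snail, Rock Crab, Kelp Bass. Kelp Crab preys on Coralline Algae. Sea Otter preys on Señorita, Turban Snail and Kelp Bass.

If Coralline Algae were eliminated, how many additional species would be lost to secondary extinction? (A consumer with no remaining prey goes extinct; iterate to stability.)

Remove Coralline Algae.
Round 1: Kelp Crab (all prey gone), Turban Snail (all prey gone) → extinct.
Round 2: Señorita (all prey gone), Kelp Bass (all prey gone), Rock Crab (all prey gone) → extinct.
Round 3: Giant Sea Bass (all prey gone), Sea Otter (all prey gone) → extinct.
No further losses. Total secondary extinctions: 7.

7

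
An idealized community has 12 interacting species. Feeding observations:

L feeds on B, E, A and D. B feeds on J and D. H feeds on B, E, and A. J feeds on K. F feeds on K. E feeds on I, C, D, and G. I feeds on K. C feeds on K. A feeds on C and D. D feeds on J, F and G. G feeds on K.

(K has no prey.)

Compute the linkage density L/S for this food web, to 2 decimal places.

L/S = 1.92

There are L = 23 links among S = 12 species.
L/S = 23/12 = 1.9167 ≈ 1.92.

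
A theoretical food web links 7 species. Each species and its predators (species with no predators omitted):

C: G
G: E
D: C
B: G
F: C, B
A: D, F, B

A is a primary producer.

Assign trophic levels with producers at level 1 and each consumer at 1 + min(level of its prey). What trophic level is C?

A is a producer → level 1.
D eats A → level 2.
C eats D → level 3.
No prey of C is below level 2, so 3 is the minimum.

Trophic level 3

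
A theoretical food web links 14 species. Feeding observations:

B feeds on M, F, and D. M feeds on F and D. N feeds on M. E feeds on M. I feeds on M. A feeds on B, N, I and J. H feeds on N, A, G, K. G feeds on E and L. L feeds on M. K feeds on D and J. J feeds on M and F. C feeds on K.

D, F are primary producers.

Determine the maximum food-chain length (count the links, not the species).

4 links

One longest chain: D → M → J → A → H.
It has 5 species and 4 links.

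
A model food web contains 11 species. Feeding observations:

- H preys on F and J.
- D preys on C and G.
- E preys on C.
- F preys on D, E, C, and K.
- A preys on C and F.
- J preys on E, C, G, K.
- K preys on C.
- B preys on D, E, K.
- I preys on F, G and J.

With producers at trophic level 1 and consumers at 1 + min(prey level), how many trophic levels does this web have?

3

Producers (level 1): C, G.
Following each consumer down to its lowest-level prey: C → F → H (levels 1 through 3).
All prey of H (F 2, J 2) are at level 2 or above, so H is at level 1 + 2 = 3.
Every consumer has at least one prey at level 2 or below, so none exceeds level 3.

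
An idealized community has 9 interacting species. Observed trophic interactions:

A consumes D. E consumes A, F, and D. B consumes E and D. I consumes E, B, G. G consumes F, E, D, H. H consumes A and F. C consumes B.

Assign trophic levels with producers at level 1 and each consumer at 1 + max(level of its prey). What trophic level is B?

D is a producer → level 1.
A eats D → level 2.
E eats A (level 2); other prey at levels: F 1, D 1 → level 3.
B eats E (level 3); other prey at levels: D 1 → level 4.

Trophic level 4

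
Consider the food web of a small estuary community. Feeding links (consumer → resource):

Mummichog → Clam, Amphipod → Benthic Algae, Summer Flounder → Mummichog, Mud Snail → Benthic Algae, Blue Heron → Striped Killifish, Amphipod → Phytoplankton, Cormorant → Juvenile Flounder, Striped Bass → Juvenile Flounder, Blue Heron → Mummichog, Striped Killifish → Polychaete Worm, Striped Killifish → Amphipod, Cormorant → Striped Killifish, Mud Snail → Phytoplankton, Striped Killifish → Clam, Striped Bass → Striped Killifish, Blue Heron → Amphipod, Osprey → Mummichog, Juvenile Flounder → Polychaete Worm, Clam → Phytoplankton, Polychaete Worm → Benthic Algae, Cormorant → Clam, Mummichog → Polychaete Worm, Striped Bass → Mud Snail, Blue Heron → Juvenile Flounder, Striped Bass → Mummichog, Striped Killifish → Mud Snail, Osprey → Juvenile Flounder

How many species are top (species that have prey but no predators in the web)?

5

Top species (has prey, but nothing eats it): Osprey, Cormorant, Blue Heron, Striped Bass, Summer Flounder.
Count: 5.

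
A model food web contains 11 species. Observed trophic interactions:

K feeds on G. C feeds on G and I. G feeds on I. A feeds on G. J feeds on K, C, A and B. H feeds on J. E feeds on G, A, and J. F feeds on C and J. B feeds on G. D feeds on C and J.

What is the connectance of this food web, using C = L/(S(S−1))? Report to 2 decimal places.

C = 0.16

The web has S = 11 species and L = 18 feeding links.
C = L / (S(S−1)) = 18 / 110 = 0.1636 ≈ 0.16.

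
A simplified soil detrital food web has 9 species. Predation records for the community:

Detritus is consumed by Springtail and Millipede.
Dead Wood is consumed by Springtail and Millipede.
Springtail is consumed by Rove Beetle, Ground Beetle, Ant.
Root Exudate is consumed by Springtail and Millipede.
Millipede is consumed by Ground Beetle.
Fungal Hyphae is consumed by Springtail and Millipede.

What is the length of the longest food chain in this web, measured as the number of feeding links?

2 links

One longest chain: Detritus → Springtail → Ant.
It has 3 species and 2 links.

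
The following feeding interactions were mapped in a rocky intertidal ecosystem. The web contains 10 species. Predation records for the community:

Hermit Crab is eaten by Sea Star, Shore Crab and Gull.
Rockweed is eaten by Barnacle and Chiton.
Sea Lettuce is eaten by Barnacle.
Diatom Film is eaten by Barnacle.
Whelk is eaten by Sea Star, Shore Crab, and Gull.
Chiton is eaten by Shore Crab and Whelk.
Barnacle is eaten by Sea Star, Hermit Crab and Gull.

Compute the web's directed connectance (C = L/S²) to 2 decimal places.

C = 0.15

The web has S = 10 species and L = 15 feeding links.
C = L / S² = 15 / 100 = 0.1500 ≈ 0.15.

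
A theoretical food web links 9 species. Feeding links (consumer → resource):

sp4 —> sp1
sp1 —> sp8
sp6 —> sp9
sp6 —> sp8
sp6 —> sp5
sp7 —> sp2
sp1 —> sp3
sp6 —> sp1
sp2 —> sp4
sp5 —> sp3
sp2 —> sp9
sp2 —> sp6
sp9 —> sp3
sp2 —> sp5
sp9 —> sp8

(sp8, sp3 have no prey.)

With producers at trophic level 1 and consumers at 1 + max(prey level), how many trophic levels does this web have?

5

Producers (level 1): sp8, sp3.
sp8 → sp9 → sp6 → sp2 → sp7 gives sp7 level 5.
No species has a prey at level 5, so no species reaches level 6.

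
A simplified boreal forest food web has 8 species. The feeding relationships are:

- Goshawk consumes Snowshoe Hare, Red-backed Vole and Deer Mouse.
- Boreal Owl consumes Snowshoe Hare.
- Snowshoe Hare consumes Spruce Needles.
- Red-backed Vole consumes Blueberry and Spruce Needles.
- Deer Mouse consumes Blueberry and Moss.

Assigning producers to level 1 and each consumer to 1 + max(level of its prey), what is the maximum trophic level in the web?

3

Producers (level 1): Spruce Needles, Moss, Blueberry.
Moss → Deer Mouse → Goshawk gives Goshawk level 3.
No species has a prey at level 3, so no species reaches level 4.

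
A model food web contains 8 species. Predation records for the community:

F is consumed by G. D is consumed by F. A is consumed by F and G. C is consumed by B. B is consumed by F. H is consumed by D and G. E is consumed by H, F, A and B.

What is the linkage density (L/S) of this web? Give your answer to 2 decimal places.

L/S = 1.50

There are L = 12 links among S = 8 species.
L/S = 12/8 = 1.5000 ≈ 1.50.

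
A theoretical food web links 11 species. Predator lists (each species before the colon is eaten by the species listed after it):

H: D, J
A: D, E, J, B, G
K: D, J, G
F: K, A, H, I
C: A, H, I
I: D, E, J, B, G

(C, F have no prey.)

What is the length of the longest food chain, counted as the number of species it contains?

One longest chain: F → K → D.
It has 3 species and 2 links.

3 species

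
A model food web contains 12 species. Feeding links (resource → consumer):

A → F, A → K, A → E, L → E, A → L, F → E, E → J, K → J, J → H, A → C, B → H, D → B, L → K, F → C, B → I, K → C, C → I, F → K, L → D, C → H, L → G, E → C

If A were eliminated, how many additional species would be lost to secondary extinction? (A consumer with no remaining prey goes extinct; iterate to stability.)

11

Remove A.
Round 1: F (all prey gone), L (all prey gone) → extinct.
Round 2: K (all prey gone), G (all prey gone), E (all prey gone), D (all prey gone) → extinct.
Round 3: J (all prey gone), C (all prey gone), B (all prey gone) → extinct.
Round 4: I (all prey gone), H (all prey gone) → extinct.
No further losses. Total secondary extinctions: 11.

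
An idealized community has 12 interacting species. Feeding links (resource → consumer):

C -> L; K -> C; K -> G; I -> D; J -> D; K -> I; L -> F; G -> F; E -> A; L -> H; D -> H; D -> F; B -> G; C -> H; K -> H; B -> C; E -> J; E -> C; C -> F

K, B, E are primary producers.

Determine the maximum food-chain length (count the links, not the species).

One longest chain: K → C → L → F.
It has 4 species and 3 links.

3 links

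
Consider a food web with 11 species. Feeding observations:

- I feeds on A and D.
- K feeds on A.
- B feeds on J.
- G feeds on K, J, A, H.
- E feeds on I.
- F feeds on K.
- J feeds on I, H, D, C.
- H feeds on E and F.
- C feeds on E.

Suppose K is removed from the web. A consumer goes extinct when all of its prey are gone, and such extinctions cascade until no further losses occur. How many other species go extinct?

Remove K.
Round 1: F (all prey gone) → extinct.
No further losses. Total secondary extinctions: 1.

1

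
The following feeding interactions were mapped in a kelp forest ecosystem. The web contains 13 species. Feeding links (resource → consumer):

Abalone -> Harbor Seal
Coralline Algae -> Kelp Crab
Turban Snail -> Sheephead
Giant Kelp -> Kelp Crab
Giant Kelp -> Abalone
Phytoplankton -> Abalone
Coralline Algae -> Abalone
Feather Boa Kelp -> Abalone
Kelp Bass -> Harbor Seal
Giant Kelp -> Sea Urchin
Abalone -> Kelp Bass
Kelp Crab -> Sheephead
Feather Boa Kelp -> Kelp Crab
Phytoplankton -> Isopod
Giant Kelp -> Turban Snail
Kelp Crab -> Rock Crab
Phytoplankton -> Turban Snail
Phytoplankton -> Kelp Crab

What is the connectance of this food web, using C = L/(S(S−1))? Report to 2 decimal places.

C = 0.12

The web has S = 13 species and L = 18 feeding links.
C = L / (S(S−1)) = 18 / 156 = 0.1154 ≈ 0.12.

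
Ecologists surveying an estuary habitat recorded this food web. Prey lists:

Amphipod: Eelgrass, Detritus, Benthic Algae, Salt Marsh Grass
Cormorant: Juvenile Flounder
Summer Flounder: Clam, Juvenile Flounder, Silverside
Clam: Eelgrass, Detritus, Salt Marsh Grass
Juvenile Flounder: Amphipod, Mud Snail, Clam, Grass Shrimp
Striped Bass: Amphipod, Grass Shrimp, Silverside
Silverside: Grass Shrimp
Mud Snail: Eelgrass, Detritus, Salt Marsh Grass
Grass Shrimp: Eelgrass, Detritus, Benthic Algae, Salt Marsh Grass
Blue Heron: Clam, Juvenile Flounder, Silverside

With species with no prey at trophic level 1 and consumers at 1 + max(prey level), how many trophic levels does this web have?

Basal resources (level 1): Eelgrass, Detritus, Benthic Algae, Salt Marsh Grass.
Eelgrass → Grass Shrimp → Silverside → Striped Bass gives Striped Bass level 4.
No species has a prey at level 4, so no species reaches level 5.

4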